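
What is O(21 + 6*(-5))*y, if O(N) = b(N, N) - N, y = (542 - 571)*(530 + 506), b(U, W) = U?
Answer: 0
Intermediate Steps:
y = -30044 (y = -29*1036 = -30044)
O(N) = 0 (O(N) = N - N = 0)
O(21 + 6*(-5))*y = 0*(-30044) = 0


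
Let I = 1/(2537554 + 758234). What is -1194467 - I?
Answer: -3936710004997/3295788 ≈ -1.1945e+6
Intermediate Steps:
I = 1/3295788 ≈ 3.0342e-7
-1194467 - I = -1194467 - 1*1/3295788 = -1194467 - 1/3295788 = -3936710004997/3295788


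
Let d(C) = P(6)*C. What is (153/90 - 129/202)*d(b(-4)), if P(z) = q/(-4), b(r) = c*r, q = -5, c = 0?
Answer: 0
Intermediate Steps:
b(r) = 0 (b(r) = 0*r = 0)
P(z) = 5/4 (P(z) = -5/(-4) = -5*(-¼) = 5/4)
d(C) = 5*C/4
(153/90 - 129/202)*d(b(-4)) = (153/90 - 129/202)*((5/4)*0) = (153*(1/90) - 129*1/202)*0 = (17/10 - 129/202)*0 = (536/505)*0 = 0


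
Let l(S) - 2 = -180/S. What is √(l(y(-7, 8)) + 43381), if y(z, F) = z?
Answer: √2127027/7 ≈ 208.35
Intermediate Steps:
l(S) = 2 - 180/S
√(l(y(-7, 8)) + 43381) = √((2 - 180/(-7)) + 43381) = √((2 - 180*(-⅐)) + 43381) = √((2 + 180/7) + 43381) = √(194/7 + 43381) = √(303861/7) = √2127027/7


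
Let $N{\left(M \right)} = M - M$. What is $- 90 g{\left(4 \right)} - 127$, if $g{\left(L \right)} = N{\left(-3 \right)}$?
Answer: $-127$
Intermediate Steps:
$N{\left(M \right)} = 0$
$g{\left(L \right)} = 0$
$- 90 g{\left(4 \right)} - 127 = \left(-90\right) 0 - 127 = 0 - 127 = -127$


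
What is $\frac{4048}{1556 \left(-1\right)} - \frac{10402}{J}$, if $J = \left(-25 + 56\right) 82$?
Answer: $- \frac{3309441}{494419} \approx -6.6936$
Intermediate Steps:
$J = 2542$ ($J = 31 \cdot 82 = 2542$)
$\frac{4048}{1556 \left(-1\right)} - \frac{10402}{J} = \frac{4048}{1556 \left(-1\right)} - \frac{10402}{2542} = \frac{4048}{-1556} - \frac{5201}{1271} = 4048 \left(- \frac{1}{1556}\right) - \frac{5201}{1271} = - \frac{1012}{389} - \frac{5201}{1271} = - \frac{3309441}{494419}$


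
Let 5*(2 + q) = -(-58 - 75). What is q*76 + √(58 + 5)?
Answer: 9348/5 + 3*√7 ≈ 1877.5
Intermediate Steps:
q = 123/5 (q = -2 + (-(-58 - 75))/5 = -2 + (-1*(-133))/5 = -2 + (⅕)*133 = -2 + 133/5 = 123/5 ≈ 24.600)
q*76 + √(58 + 5) = (123/5)*76 + √(58 + 5) = 9348/5 + √63 = 9348/5 + 3*√7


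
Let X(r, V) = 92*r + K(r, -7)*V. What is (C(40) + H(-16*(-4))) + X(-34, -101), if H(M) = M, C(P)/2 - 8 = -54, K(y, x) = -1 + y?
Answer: 379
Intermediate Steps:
C(P) = -92 (C(P) = 16 + 2*(-54) = 16 - 108 = -92)
X(r, V) = 92*r + V*(-1 + r) (X(r, V) = 92*r + (-1 + r)*V = 92*r + V*(-1 + r))
(C(40) + H(-16*(-4))) + X(-34, -101) = (-92 - 16*(-4)) + (92*(-34) - 101*(-1 - 34)) = (-92 + 64) + (-3128 - 101*(-35)) = -28 + (-3128 + 3535) = -28 + 407 = 379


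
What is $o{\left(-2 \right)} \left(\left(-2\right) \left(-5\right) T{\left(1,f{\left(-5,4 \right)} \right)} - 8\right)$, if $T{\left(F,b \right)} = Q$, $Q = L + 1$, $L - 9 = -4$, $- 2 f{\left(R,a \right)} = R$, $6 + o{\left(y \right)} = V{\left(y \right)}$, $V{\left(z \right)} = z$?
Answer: $-416$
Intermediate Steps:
$o{\left(y \right)} = -6 + y$
$f{\left(R,a \right)} = - \frac{R}{2}$
$L = 5$ ($L = 9 - 4 = 5$)
$Q = 6$ ($Q = 5 + 1 = 6$)
$T{\left(F,b \right)} = 6$
$o{\left(-2 \right)} \left(\left(-2\right) \left(-5\right) T{\left(1,f{\left(-5,4 \right)} \right)} - 8\right) = \left(-6 - 2\right) \left(\left(-2\right) \left(-5\right) 6 - 8\right) = - 8 \left(10 \cdot 6 - 8\right) = - 8 \left(60 - 8\right) = \left(-8\right) 52 = -416$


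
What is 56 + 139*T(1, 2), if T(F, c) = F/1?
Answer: 195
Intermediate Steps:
T(F, c) = F (T(F, c) = F*1 = F)
56 + 139*T(1, 2) = 56 + 139*1 = 56 + 139 = 195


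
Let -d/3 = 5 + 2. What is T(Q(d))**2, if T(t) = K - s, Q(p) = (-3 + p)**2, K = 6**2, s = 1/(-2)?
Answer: 5329/4 ≈ 1332.3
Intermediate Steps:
s = -1/2 ≈ -0.50000
K = 36
d = -21 (d = -3*(5 + 2) = -3*7 = -21)
T(t) = 73/2 (T(t) = 36 - 1*(-1/2) = 36 + 1/2 = 73/2)
T(Q(d))**2 = (73/2)**2 = 5329/4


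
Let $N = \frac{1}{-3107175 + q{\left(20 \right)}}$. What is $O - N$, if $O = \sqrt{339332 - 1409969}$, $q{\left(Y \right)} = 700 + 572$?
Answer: $\frac{1}{3105903} + i \sqrt{1070637} \approx 3.2197 \cdot 10^{-7} + 1034.7 i$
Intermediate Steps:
$q{\left(Y \right)} = 1272$
$O = i \sqrt{1070637}$ ($O = \sqrt{-1070637} = i \sqrt{1070637} \approx 1034.7 i$)
$N = - \frac{1}{3105903}$ ($N = \frac{1}{-3107175 + 1272} = \frac{1}{-3105903} = - \frac{1}{3105903} \approx -3.2197 \cdot 10^{-7}$)
$O - N = i \sqrt{1070637} - - \frac{1}{3105903} = i \sqrt{1070637} + \frac{1}{3105903} = \frac{1}{3105903} + i \sqrt{1070637}$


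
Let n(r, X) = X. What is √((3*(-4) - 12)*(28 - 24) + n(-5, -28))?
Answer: 2*I*√31 ≈ 11.136*I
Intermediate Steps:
√((3*(-4) - 12)*(28 - 24) + n(-5, -28)) = √((3*(-4) - 12)*(28 - 24) - 28) = √((-12 - 12)*4 - 28) = √(-24*4 - 28) = √(-96 - 28) = √(-124) = 2*I*√31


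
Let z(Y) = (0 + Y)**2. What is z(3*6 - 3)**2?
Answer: 50625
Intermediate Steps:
z(Y) = Y**2
z(3*6 - 3)**2 = ((3*6 - 3)**2)**2 = ((18 - 3)**2)**2 = (15**2)**2 = 225**2 = 50625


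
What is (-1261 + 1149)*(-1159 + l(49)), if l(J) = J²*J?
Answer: -13046880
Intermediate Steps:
l(J) = J³
(-1261 + 1149)*(-1159 + l(49)) = (-1261 + 1149)*(-1159 + 49³) = -112*(-1159 + 117649) = -112*116490 = -13046880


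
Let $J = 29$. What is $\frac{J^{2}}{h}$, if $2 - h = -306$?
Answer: $\frac{841}{308} \approx 2.7305$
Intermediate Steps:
$h = 308$ ($h = 2 - -306 = 2 + 306 = 308$)
$\frac{J^{2}}{h} = \frac{29^{2}}{308} = 841 \cdot \frac{1}{308} = \frac{841}{308}$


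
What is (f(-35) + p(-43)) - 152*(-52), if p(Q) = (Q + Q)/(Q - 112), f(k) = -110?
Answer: 1208156/155 ≈ 7794.6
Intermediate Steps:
p(Q) = 2*Q/(-112 + Q) (p(Q) = (2*Q)/(-112 + Q) = 2*Q/(-112 + Q))
(f(-35) + p(-43)) - 152*(-52) = (-110 + 2*(-43)/(-112 - 43)) - 152*(-52) = (-110 + 2*(-43)/(-155)) + 7904 = (-110 + 2*(-43)*(-1/155)) + 7904 = (-110 + 86/155) + 7904 = -16964/155 + 7904 = 1208156/155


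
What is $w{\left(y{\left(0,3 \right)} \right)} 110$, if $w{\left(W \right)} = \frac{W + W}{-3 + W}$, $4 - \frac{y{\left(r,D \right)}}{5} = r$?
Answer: $\frac{4400}{17} \approx 258.82$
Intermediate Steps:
$y{\left(r,D \right)} = 20 - 5 r$
$w{\left(W \right)} = \frac{2 W}{-3 + W}$
$w{\left(y{\left(0,3 \right)} \right)} 110 = \frac{2 \left(20 - 0\right)}{-3 + \left(20 - 0\right)} 110 = \frac{2 \left(20 + 0\right)}{-3 + \left(20 + 0\right)} 110 = 2 \cdot 20 \frac{1}{-3 + 20} \cdot 110 = 2 \cdot 20 \cdot \frac{1}{17} \cdot 110 = \frac{40}{17} \cdot 110 = \frac{4400}{17}$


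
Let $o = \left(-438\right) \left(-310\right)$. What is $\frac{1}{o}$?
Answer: $\frac{1}{135780} \approx 7.3649 \cdot 10^{-6}$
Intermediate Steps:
$o = 135780$
$\frac{1}{o} = \frac{1}{135780}$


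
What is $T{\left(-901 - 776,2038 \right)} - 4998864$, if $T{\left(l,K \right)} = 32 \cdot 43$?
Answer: $-4997488$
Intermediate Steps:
$T{\left(l,K \right)} = 1376$
$T{\left(-901 - 776,2038 \right)} - 4998864 = 1376 - 4998864 = -4997488$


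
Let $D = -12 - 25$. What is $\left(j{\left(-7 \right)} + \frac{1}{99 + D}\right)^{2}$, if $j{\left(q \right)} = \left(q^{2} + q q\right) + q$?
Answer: $\frac{31843449}{3844} \approx 8283.9$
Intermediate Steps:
$j{\left(q \right)} = q + 2 q^{2}$ ($j{\left(q \right)} = \left(q^{2} + q^{2}\right) + q = 2 q^{2} + q = q + 2 q^{2}$)
$D = -37$ ($D = -12 - 25 = -37$)
$\left(j{\left(-7 \right)} + \frac{1}{99 + D}\right)^{2} = \left(- 7 \left(1 + 2 \left(-7\right)\right) + \frac{1}{99 - 37}\right)^{2} = \left(- 7 \left(1 - 14\right) + \frac{1}{62}\right)^{2} = \left(\left(-7\right) \left(-13\right) + \frac{1}{62}\right)^{2} = \left(91 + \frac{1}{62}\right)^{2} = \left(\frac{5643}{62}\right)^{2} = \frac{31843449}{3844}$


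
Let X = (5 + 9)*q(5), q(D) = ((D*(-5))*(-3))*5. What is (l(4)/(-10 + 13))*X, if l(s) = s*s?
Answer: 28000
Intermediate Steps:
q(D) = 75*D (q(D) = (-5*D*(-3))*5 = (15*D)*5 = 75*D)
l(s) = s**2
X = 5250 (X = (5 + 9)*(75*5) = 14*375 = 5250)
(l(4)/(-10 + 13))*X = (4**2/(-10 + 13))*5250 = (16/3)*5250 = 28000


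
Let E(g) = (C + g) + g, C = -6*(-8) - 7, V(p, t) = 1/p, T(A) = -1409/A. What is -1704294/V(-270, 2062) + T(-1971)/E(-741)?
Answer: 1306949732827771/2840211 ≈ 4.6016e+8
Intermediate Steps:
C = 41 (C = 48 - 7 = 41)
E(g) = 41 + 2*g (E(g) = (41 + g) + g = 41 + 2*g)
-1704294/V(-270, 2062) + T(-1971)/E(-741) = -1704294/(1/(-270)) + (-1409/(-1971))/(41 + 2*(-741)) = -1704294/(-1/270) + (-1409*(-1/1971))/(41 - 1482) = -1704294*(-270) + (1409/1971)/(-1441) = 460159380 + (1409/1971)*(-1/1441) = 460159380 - 1409/2840211 = 1306949732827771/2840211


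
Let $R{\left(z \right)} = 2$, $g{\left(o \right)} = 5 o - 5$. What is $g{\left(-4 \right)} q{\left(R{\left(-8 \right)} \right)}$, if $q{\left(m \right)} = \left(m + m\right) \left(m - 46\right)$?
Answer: $4400$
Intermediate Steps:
$g{\left(o \right)} = -5 + 5 o$
$q{\left(m \right)} = 2 m \left(-46 + m\right)$
$g{\left(-4 \right)} q{\left(R{\left(-8 \right)} \right)} = \left(-5 + 5 \left(-4\right)\right) 2 \cdot 2 \left(-46 + 2\right) = \left(-5 - 20\right) 2 \cdot 2 \left(-44\right) = \left(-25\right) \left(-176\right) = 4400$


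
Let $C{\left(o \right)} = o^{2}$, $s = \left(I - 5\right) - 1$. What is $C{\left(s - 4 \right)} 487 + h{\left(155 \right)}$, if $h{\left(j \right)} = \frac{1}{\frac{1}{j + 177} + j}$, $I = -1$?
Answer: $\frac{3032442679}{51461} \approx 58927.0$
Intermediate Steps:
$h{\left(j \right)} = \frac{1}{j + \frac{1}{177 + j}}$ ($h{\left(j \right)} = \frac{1}{\frac{1}{177 + j} + j} = \frac{1}{j + \frac{1}{177 + j}}$)
$s = -7$ ($s = \left(-1 - 5\right) - 1 = -6 - 1 = -7$)
$C{\left(s - 4 \right)} 487 + h{\left(155 \right)} = \left(-7 - 4\right)^{2} \cdot 487 + \frac{177 + 155}{1 + 155^{2} + 177 \cdot 155} = \left(-11\right)^{2} \cdot 487 + \frac{1}{1 + 24025 + 27435} \cdot 332 = 121 \cdot 487 + \frac{1}{51461} \cdot 332 = 58927 + \frac{1}{51461} \cdot 332 = 58927 + \frac{332}{51461} = \frac{3032442679}{51461}$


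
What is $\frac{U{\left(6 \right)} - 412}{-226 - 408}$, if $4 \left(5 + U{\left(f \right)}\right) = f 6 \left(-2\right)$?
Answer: $\frac{435}{634} \approx 0.68612$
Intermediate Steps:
$U{\left(f \right)} = -5 - 3 f$ ($U{\left(f \right)} = -5 + \frac{f 6 \left(-2\right)}{4} = -5 + \frac{6 f \left(-2\right)}{4} = -5 + \frac{\left(-12\right) f}{4} = -5 - 3 f$)
$\frac{U{\left(6 \right)} - 412}{-226 - 408} = \frac{\left(-5 - 18\right) - 412}{-226 - 408} = \frac{\left(-5 - 18\right) - 412}{-634} = \left(-23 - 412\right) \left(- \frac{1}{634}\right) = \left(-435\right) \left(- \frac{1}{634}\right) = \frac{435}{634}$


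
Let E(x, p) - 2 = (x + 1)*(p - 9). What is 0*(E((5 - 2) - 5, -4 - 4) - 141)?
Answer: 0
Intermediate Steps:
E(x, p) = 2 + (1 + x)*(-9 + p) (E(x, p) = 2 + (x + 1)*(p - 9) = 2 + (1 + x)*(-9 + p))
0*(E((5 - 2) - 5, -4 - 4) - 141) = 0*((-7 + (-4 - 4) - 9*((5 - 2) - 5) + (-4 - 4)*((5 - 2) - 5)) - 141) = 0*((-7 - 8 - 9*(3 - 5) - 8*(3 - 5)) - 141) = 0*((-7 - 8 - 9*(-2) - 8*(-2)) - 141) = 0*((-7 - 8 + 18 + 16) - 141) = 0*(19 - 141) = 0*(-122) = 0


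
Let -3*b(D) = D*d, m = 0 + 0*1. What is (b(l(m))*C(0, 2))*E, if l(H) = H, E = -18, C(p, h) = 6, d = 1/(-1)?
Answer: 0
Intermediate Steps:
d = -1
m = 0 (m = 0 + 0 = 0)
b(D) = D/3 (b(D) = -D*(-1)/3 = -(-1)*D/3 = D/3)
(b(l(m))*C(0, 2))*E = (((1/3)*0)*6)*(-18) = (0*6)*(-18) = 0*(-18) = 0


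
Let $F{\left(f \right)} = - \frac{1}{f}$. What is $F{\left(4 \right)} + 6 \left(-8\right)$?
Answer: $- \frac{193}{4} \approx -48.25$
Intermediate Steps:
$F{\left(4 \right)} + 6 \left(-8\right) = - \frac{1}{4} + 6 \left(-8\right) = \left(-1\right) \frac{1}{4} - 48 = - \frac{1}{4} - 48 = - \frac{193}{4}$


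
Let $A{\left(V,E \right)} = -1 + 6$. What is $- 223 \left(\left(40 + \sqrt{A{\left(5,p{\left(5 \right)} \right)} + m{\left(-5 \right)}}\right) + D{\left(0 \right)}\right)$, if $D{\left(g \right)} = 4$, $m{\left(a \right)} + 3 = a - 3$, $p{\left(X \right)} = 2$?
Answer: $-9812 - 223 i \sqrt{6} \approx -9812.0 - 546.24 i$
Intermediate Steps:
$A{\left(V,E \right)} = 5$
$m{\left(a \right)} = -6 + a$ ($m{\left(a \right)} = -3 + \left(a - 3\right) = -3 + \left(-3 + a\right) = -6 + a$)
$- 223 \left(\left(40 + \sqrt{A{\left(5,p{\left(5 \right)} \right)} + m{\left(-5 \right)}}\right) + D{\left(0 \right)}\right) = - 223 \left(\left(40 + \sqrt{5 - 11}\right) + 4\right) = - 223 \left(\left(40 + \sqrt{-6}\right) + 4\right) = - 223 \left(\left(40 + i \sqrt{6}\right) + 4\right) = - 223 \left(44 + i \sqrt{6}\right) = -9812 - 223 i \sqrt{6}$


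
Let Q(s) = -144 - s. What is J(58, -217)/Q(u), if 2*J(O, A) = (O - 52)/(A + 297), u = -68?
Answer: -3/6080 ≈ -0.00049342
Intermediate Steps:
J(O, A) = (-52 + O)/(2*(297 + A)) (J(O, A) = ((O - 52)/(A + 297))/2 = ((-52 + O)/(297 + A))/2 = (-52 + O)/(2*(297 + A)))
J(58, -217)/Q(u) = ((-52 + 58)/(2*(297 - 217)))/(-144 - 1*(-68)) = ((½)*6/80)/(-144 + 68) = ((½)*(1/80)*6)/(-76) = (3/80)*(-1/76) = -3/6080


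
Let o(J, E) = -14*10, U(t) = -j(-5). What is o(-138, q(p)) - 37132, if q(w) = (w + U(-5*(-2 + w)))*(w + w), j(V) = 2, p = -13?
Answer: -37272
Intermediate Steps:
U(t) = -2 (U(t) = -1*2 = -2)
q(w) = 2*w*(-2 + w) (q(w) = (w - 2)*(w + w) = (-2 + w)*(2*w) = 2*w*(-2 + w))
o(J, E) = -140
o(-138, q(p)) - 37132 = -140 - 37132 = -37272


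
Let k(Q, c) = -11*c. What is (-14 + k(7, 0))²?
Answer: 196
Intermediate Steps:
(-14 + k(7, 0))² = (-14 - 11*0)² = (-14 + 0)² = (-14)² = 196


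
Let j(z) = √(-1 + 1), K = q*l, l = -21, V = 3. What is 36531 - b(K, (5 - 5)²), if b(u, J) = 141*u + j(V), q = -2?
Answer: 30609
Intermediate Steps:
K = 42 (K = -2*(-21) = 42)
j(z) = 0 (j(z) = √0 = 0)
b(u, J) = 141*u (b(u, J) = 141*u + 0 = 141*u)
36531 - b(K, (5 - 5)²) = 36531 - 141*42 = 36531 - 1*5922 = 36531 - 5922 = 30609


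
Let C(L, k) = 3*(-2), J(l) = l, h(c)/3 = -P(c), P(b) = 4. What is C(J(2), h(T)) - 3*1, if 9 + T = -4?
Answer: -9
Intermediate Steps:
T = -13 (T = -9 - 4 = -13)
h(c) = -12 (h(c) = 3*(-1*4) = 3*(-4) = -12)
C(L, k) = -6
C(J(2), h(T)) - 3*1 = -6 - 3*1 = -6 - 3 = -9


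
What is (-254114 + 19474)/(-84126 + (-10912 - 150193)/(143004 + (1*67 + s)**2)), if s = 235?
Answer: 7850652160/2814734759 ≈ 2.7891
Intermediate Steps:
(-254114 + 19474)/(-84126 + (-10912 - 150193)/(143004 + (1*67 + s)**2)) = (-254114 + 19474)/(-84126 + (-10912 - 150193)/(143004 + (1*67 + 235)**2)) = -234640/(-84126 - 161105/(143004 + (67 + 235)**2)) = -234640/(-84126 - 161105/(143004 + 302**2)) = -234640/(-84126 - 161105/(143004 + 91204)) = -234640/(-84126 - 161105/234208) = -234640/(-19703143313/234208) = -234640*(-234208/19703143313) = 7850652160/2814734759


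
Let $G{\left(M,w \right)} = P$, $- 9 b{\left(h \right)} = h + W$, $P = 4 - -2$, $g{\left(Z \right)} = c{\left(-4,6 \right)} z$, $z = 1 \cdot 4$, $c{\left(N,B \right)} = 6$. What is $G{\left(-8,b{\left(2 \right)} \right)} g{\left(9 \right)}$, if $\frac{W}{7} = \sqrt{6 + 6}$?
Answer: $144$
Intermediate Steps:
$z = 4$
$W = 14 \sqrt{3}$ ($W = 7 \sqrt{6 + 6} = 7 \sqrt{12} = 7 \cdot 2 \sqrt{3} = 14 \sqrt{3} \approx 24.249$)
$g{\left(Z \right)} = 24$ ($g{\left(Z \right)} = 6 \cdot 4 = 24$)
$P = 6$ ($P = 4 + 2 = 6$)
$b{\left(h \right)} = - \frac{14 \sqrt{3}}{9} - \frac{h}{9}$ ($b{\left(h \right)} = - \frac{h + 14 \sqrt{3}}{9} = - \frac{14 \sqrt{3}}{9} - \frac{h}{9}$)
$G{\left(M,w \right)} = 6$
$G{\left(-8,b{\left(2 \right)} \right)} g{\left(9 \right)} = 6 \cdot 24 = 144$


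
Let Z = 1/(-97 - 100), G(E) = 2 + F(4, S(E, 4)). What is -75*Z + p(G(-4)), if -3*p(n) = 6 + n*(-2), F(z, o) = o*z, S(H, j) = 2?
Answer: 2983/591 ≈ 5.0474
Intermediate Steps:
G(E) = 10 (G(E) = 2 + 2*4 = 2 + 8 = 10)
p(n) = -2 + 2*n/3 (p(n) = -(6 + n*(-2))/3 = -(6 - 2*n)/3 = -2 + 2*n/3)
Z = -1/197 (Z = 1/(-197) = -1/197 ≈ -0.0050761)
-75*Z + p(G(-4)) = -75*(-1/197) + (-2 + (⅔)*10) = 75/197 + (-2 + 20/3) = 75/197 + 14/3 = 2983/591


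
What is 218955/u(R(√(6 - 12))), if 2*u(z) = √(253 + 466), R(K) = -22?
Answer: 437910*√719/719 ≈ 16331.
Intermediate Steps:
u(z) = √719/2 (u(z) = √(253 + 466)/2 = √719/2)
218955/u(R(√(6 - 12))) = 218955/((√719/2)) = 218955*(2*√719/719) = 437910*√719/719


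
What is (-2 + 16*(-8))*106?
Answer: -13780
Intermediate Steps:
(-2 + 16*(-8))*106 = (-2 - 128)*106 = -130*106 = -13780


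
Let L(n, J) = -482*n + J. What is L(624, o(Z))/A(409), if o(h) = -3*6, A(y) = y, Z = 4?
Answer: -300786/409 ≈ -735.42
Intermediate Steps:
o(h) = -18
L(n, J) = J - 482*n
L(624, o(Z))/A(409) = (-18 - 482*624)/409 = (-18 - 300768)*(1/409) = -300786*1/409 = -300786/409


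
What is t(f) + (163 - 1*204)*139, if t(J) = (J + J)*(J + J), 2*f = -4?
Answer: -5683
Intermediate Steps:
f = -2 (f = (½)*(-4) = -2)
t(J) = 4*J² (t(J) = (2*J)*(2*J) = 4*J²)
t(f) + (163 - 1*204)*139 = 4*(-2)² + (163 - 1*204)*139 = 4*4 + (163 - 204)*139 = 16 - 41*139 = 16 - 5699 = -5683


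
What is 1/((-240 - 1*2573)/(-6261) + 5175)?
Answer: 6261/32403488 ≈ 0.00019322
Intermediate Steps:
1/((-240 - 1*2573)/(-6261) + 5175) = 1/((-240 - 2573)*(-1/6261) + 5175) = 1/(-2813*(-1/6261) + 5175) = 1/(2813/6261 + 5175) = 1/(32403488/6261) = 6261/32403488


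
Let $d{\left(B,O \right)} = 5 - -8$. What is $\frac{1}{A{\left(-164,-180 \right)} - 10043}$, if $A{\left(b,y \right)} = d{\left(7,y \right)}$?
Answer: $- \frac{1}{10030} \approx -9.9701 \cdot 10^{-5}$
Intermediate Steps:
$d{\left(B,O \right)} = 13$ ($d{\left(B,O \right)} = 5 + 8 = 13$)
$A{\left(b,y \right)} = 13$
$\frac{1}{A{\left(-164,-180 \right)} - 10043} = \frac{1}{13 - 10043} = \frac{1}{-10030} = - \frac{1}{10030}$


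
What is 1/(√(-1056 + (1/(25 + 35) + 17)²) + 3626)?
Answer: 13053600/47335112759 - 60*I*√2759159/47335112759 ≈ 0.00027577 - 2.1055e-6*I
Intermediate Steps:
1/(√(-1056 + (1/(25 + 35) + 17)²) + 3626) = 1/(√(-1056 + (1/60 + 17)²) + 3626) = 1/(√(-1056 + (1021/60)²) + 3626) = 1/(√(-1056 + 1042441/3600) + 3626) = 1/(√(-2759159/3600) + 3626) = 1/(I*√2759159/60 + 3626) = 1/(3626 + I*√2759159/60)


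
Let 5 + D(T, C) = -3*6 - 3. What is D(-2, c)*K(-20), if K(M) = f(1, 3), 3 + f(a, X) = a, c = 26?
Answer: 52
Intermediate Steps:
f(a, X) = -3 + a
D(T, C) = -26 (D(T, C) = -5 + (-3*6 - 3) = -5 + (-18 - 3) = -5 - 21 = -26)
K(M) = -2 (K(M) = -3 + 1 = -2)
D(-2, c)*K(-20) = -26*(-2) = 52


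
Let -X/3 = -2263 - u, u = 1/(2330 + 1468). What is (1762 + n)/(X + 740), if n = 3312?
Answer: 6423684/9531715 ≈ 0.67393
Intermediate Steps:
u = 1/3798 ≈ 0.00026330
X = 8594875/1266 (X = -3*(-2263 - 1*1/3798) = -3*(-2263 - 1/3798) = -3*(-8594875/3798) = 8594875/1266 ≈ 6789.0)
(1762 + n)/(X + 740) = (1762 + 3312)/(8594875/1266 + 740) = 5074/(9531715/1266) = 5074*(1266/9531715) = 6423684/9531715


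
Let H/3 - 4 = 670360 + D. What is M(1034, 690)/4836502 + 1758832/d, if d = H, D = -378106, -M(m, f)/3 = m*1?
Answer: 193269880289/96375436467 ≈ 2.0054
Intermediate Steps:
M(m, f) = -3*m
H = 876774 (H = 12 + 3*(670360 - 378106) = 12 + 3*292254 = 12 + 876762 = 876774)
d = 876774
M(1034, 690)/4836502 + 1758832/d = -3*1034/4836502 + 1758832/876774 = -3102*1/4836502 + 1758832*(1/876774) = -141/219841 + 879416/438387 = 193269880289/96375436467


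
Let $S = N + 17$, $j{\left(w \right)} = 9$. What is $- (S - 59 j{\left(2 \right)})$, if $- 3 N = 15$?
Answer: $519$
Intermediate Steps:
$N = -5$ ($N = \left(- \frac{1}{3}\right) 15 = -5$)
$S = 12$ ($S = -5 + 17 = 12$)
$- (S - 59 j{\left(2 \right)}) = - (12 - 531) = \left(-1\right) \left(-519\right) = 519$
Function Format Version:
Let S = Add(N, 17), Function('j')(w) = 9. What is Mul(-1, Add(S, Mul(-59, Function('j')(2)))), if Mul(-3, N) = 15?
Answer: 519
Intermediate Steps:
N = -5 (N = Mul(Rational(-1, 3), 15) = -5)
S = 12 (S = Add(-5, 17) = 12)
Mul(-1, Add(S, Mul(-59, Function('j')(2)))) = Mul(-1, Add(12, Mul(-59, 9))) = Mul(-1, Add(12, -531)) = Mul(-1, -519) = 519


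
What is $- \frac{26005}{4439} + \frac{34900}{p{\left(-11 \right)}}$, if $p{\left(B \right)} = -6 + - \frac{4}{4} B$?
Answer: $\frac{30958215}{4439} \approx 6974.1$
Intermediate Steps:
$p{\left(B \right)} = -6 - B$ ($p{\left(B \right)} = -6 + \left(-4\right) \frac{1}{4} B = -6 - B$)
$- \frac{26005}{4439} + \frac{34900}{p{\left(-11 \right)}} = - \frac{26005}{4439} + \frac{34900}{-6 - -11} = \left(-26005\right) \frac{1}{4439} + \frac{34900}{-6 + 11} = - \frac{26005}{4439} + \frac{34900}{5} = - \frac{26005}{4439} + 34900 \cdot \frac{1}{5} = - \frac{26005}{4439} + 6980 = \frac{30958215}{4439}$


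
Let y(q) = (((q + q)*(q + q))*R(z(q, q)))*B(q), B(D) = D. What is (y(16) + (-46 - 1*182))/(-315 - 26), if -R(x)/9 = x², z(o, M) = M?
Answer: 3431724/31 ≈ 1.1070e+5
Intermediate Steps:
R(x) = -9*x²
y(q) = -36*q⁵ (y(q) = (((q + q)*(q + q))*(-9*q²))*q = (((2*q)*(2*q))*(-9*q²))*q = ((4*q²)*(-9*q²))*q = (-36*q⁴)*q = -36*q⁵)
(y(16) + (-46 - 1*182))/(-315 - 26) = (-36*16⁵ + (-46 - 1*182))/(-315 - 26) = (-36*1048576 + (-46 - 182))/(-341) = (-37748736 - 228)*(-1/341) = -37748964*(-1/341) = 3431724/31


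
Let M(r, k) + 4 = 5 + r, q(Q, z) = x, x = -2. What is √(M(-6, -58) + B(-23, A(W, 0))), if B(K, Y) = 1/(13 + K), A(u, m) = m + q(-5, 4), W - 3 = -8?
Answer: I*√510/10 ≈ 2.2583*I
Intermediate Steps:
q(Q, z) = -2
M(r, k) = 1 + r (M(r, k) = -4 + (5 + r) = 1 + r)
W = -5 (W = 3 - 8 = -5)
A(u, m) = -2 + m (A(u, m) = m - 2 = -2 + m)
√(M(-6, -58) + B(-23, A(W, 0))) = √((1 - 6) + 1/(13 - 23)) = √(-5 + 1/(-10)) = √(-5 - ⅒) = √(-51/10) = I*√510/10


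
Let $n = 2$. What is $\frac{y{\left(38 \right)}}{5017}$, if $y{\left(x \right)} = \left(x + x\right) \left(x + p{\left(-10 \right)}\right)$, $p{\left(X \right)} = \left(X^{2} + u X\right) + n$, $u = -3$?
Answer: $\frac{12920}{5017} \approx 2.5752$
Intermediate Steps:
$p{\left(X \right)} = 2 + X^{2} - 3 X$ ($p{\left(X \right)} = \left(X^{2} - 3 X\right) + 2 = 2 + X^{2} - 3 X$)
$y{\left(x \right)} = 2 x \left(132 + x\right)$ ($y{\left(x \right)} = \left(x + x\right) \left(x + \left(2 + \left(-10\right)^{2} - -30\right)\right) = 2 x \left(x + \left(2 + 100 + 30\right)\right) = 2 x \left(x + 132\right) = 2 x \left(132 + x\right)$)
$\frac{y{\left(38 \right)}}{5017} = \frac{2 \cdot 38 \left(132 + 38\right)}{5017} = 2 \cdot 38 \cdot 170 \cdot \frac{1}{5017} = 12920 \cdot \frac{1}{5017} = \frac{12920}{5017}$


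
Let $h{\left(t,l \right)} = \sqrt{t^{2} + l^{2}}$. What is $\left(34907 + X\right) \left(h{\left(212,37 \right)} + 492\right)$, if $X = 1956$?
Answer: $18136596 + 36863 \sqrt{46313} \approx 2.607 \cdot 10^{7}$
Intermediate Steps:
$h{\left(t,l \right)} = \sqrt{l^{2} + t^{2}}$
$\left(34907 + X\right) \left(h{\left(212,37 \right)} + 492\right) = \left(34907 + 1956\right) \left(\sqrt{37^{2} + 212^{2}} + 492\right) = 36863 \left(\sqrt{1369 + 44944} + 492\right) = 36863 \left(\sqrt{46313} + 492\right) = 36863 \left(492 + \sqrt{46313}\right) = 18136596 + 36863 \sqrt{46313}$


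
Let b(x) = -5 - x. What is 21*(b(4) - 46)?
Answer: -1155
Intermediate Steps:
21*(b(4) - 46) = 21*((-5 - 1*4) - 46) = 21*((-5 - 4) - 46) = 21*(-9 - 46) = 21*(-55) = -1155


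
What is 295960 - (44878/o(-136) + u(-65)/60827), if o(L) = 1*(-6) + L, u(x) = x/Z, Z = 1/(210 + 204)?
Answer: 98425714691/332209 ≈ 2.9628e+5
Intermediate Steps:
Z = 1/414 ≈ 0.0024155
u(x) = 414*x (u(x) = x/(1/414) = x*414 = 414*x)
o(L) = -6 + L
295960 - (44878/o(-136) + u(-65)/60827) = 295960 - (44878/(-6 - 136) + (414*(-65))/60827) = 295960 - (44878/(-142) - 26910*1/60827) = 295960 - (44878*(-1/142) - 2070/4679) = 295960 - (-22439/71 - 2070/4679) = 295960 - 1*(-105139051/332209) = 295960 + 105139051/332209 = 98425714691/332209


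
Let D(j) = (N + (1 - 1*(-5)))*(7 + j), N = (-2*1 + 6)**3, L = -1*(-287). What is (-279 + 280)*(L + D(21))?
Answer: 2247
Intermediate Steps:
L = 287
N = 64 (N = (-2 + 6)**3 = 4**3 = 64)
D(j) = 490 + 70*j (D(j) = (64 + (1 - 1*(-5)))*(7 + j) = (64 + (1 + 5))*(7 + j) = (64 + 6)*(7 + j) = 70*(7 + j) = 490 + 70*j)
(-279 + 280)*(L + D(21)) = (-279 + 280)*(287 + (490 + 70*21)) = 1*(287 + (490 + 1470)) = 1*(287 + 1960) = 1*2247 = 2247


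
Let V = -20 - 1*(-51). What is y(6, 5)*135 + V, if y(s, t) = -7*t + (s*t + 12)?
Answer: 976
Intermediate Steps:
y(s, t) = 12 - 7*t + s*t (y(s, t) = -7*t + (12 + s*t) = 12 - 7*t + s*t)
V = 31 (V = -20 + 51 = 31)
y(6, 5)*135 + V = (12 - 7*5 + 6*5)*135 + 31 = (12 - 35 + 30)*135 + 31 = 7*135 + 31 = 945 + 31 = 976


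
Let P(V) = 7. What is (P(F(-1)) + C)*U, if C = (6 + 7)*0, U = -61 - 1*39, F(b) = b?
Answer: -700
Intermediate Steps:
U = -100 (U = -61 - 39 = -100)
C = 0 (C = 13*0 = 0)
(P(F(-1)) + C)*U = (7 + 0)*(-100) = 7*(-100) = -700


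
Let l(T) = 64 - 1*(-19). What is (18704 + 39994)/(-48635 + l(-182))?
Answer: -9783/8092 ≈ -1.2090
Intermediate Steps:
l(T) = 83 (l(T) = 64 + 19 = 83)
(18704 + 39994)/(-48635 + l(-182)) = (18704 + 39994)/(-48635 + 83) = 58698/(-48552) = 58698*(-1/48552) = -9783/8092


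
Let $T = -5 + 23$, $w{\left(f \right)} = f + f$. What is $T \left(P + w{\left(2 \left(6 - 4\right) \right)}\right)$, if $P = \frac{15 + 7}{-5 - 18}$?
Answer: $\frac{2916}{23} \approx 126.78$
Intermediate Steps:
$w{\left(f \right)} = 2 f$
$P = - \frac{22}{23}$ ($P = \frac{22}{-23} = 22 \left(- \frac{1}{23}\right) = - \frac{22}{23} \approx -0.95652$)
$T = 18$
$T \left(P + w{\left(2 \left(6 - 4\right) \right)}\right) = 18 \left(- \frac{22}{23} + 2 \cdot 2 \left(6 - 4\right)\right) = 18 \left(- \frac{22}{23} + 2 \cdot 2 \cdot 2\right) = 18 \left(- \frac{22}{23} + 2 \cdot 4\right) = 18 \left(- \frac{22}{23} + 8\right) = 18 \cdot \frac{162}{23} = \frac{2916}{23}$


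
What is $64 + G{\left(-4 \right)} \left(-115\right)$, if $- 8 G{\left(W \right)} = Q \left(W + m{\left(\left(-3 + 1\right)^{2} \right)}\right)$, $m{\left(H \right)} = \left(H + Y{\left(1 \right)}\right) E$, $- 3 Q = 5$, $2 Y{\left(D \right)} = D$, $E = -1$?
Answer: $\frac{12847}{48} \approx 267.65$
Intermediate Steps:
$Y{\left(D \right)} = \frac{D}{2}$
$Q = - \frac{5}{3}$ ($Q = \left(- \frac{1}{3}\right) 5 = - \frac{5}{3} \approx -1.6667$)
$m{\left(H \right)} = - \frac{1}{2} - H$ ($m{\left(H \right)} = \left(H + \frac{1}{2} \cdot 1\right) \left(-1\right) = \left(H + \frac{1}{2}\right) \left(-1\right) = \left(\frac{1}{2} + H\right) \left(-1\right) = - \frac{1}{2} - H$)
$G{\left(W \right)} = - \frac{15}{16} + \frac{5 W}{24}$ ($G{\left(W \right)} = - \frac{\left(- \frac{5}{3}\right) \left(W - \left(\frac{1}{2} + \left(-3 + 1\right)^{2}\right)\right)}{8} = - \frac{\left(- \frac{5}{3}\right) \left(W - \frac{9}{2}\right)}{8} = - \frac{\left(- \frac{5}{3}\right) \left(- \frac{9}{2} + W\right)}{8} = - \frac{\frac{15}{2} - \frac{5 W}{3}}{8} = - \frac{15}{16} + \frac{5 W}{24}$)
$64 + G{\left(-4 \right)} \left(-115\right) = 64 + \left(- \frac{15}{16} + \frac{5}{24} \left(-4\right)\right) \left(-115\right) = 64 + \left(- \frac{15}{16} - \frac{5}{6}\right) \left(-115\right) = 64 - - \frac{9775}{48} = 64 + \frac{9775}{48} = \frac{12847}{48}$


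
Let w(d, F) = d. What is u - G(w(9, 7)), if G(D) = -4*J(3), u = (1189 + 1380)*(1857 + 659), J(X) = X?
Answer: 6463616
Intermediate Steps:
u = 6463604 (u = 2569*2516 = 6463604)
G(D) = -12 (G(D) = -4*3 = -12)
u - G(w(9, 7)) = 6463604 - 1*(-12) = 6463604 + 12 = 6463616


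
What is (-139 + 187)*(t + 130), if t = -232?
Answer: -4896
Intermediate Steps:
(-139 + 187)*(t + 130) = (-139 + 187)*(-232 + 130) = 48*(-102) = -4896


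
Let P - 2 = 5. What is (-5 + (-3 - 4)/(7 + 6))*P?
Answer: -504/13 ≈ -38.769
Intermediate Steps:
P = 7 (P = 2 + 5 = 7)
(-5 + (-3 - 4)/(7 + 6))*P = (-5 + (-3 - 4)/(7 + 6))*7 = (-5 - 7/13)*7 = -72/13*7 = -504/13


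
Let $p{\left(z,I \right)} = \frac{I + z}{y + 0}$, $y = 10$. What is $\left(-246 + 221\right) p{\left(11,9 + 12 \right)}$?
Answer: $-80$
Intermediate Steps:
$p{\left(z,I \right)} = \frac{I}{10} + \frac{z}{10}$ ($p{\left(z,I \right)} = \frac{I + z}{10 + 0} = \frac{I + z}{10} = \left(I + z\right) \frac{1}{10} = \frac{I}{10} + \frac{z}{10}$)
$\left(-246 + 221\right) p{\left(11,9 + 12 \right)} = \left(-246 + 221\right) \left(\frac{9 + 12}{10} + \frac{1}{10} \cdot 11\right) = - 25 \left(\frac{1}{10} \cdot 21 + \frac{11}{10}\right) = - 25 \left(\frac{21}{10} + \frac{11}{10}\right) = \left(-25\right) \frac{16}{5} = -80$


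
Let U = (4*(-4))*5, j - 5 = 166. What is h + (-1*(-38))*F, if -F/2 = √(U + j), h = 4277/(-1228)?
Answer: -4277/1228 - 76*√91 ≈ -728.48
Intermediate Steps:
h = -4277/1228 (h = 4277*(-1/1228) = -4277/1228 ≈ -3.4829)
j = 171 (j = 5 + 166 = 171)
U = -80 (U = -16*5 = -80)
F = -2*√91 (F = -2*√(-80 + 171) = -2*√91 ≈ -19.079)
h + (-1*(-38))*F = -4277/1228 + (-1*(-38))*(-2*√91) = -4277/1228 + 38*(-2*√91) = -4277/1228 - 76*√91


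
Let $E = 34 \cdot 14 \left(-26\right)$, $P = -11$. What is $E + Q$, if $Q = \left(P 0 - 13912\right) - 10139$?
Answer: $-36427$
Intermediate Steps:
$E = -12376$ ($E = 476 \left(-26\right) = -12376$)
$Q = -24051$ ($Q = \left(\left(-11\right) 0 - 13912\right) - 10139 = \left(0 - 13912\right) - 10139 = -13912 - 10139 = -24051$)
$E + Q = -12376 - 24051 = -36427$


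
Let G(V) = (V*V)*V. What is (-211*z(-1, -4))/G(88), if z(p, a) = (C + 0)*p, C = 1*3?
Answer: 633/681472 ≈ 0.00092887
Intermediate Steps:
G(V) = V**3 (G(V) = V**2*V = V**3)
C = 3
z(p, a) = 3*p (z(p, a) = (3 + 0)*p = 3*p)
(-211*z(-1, -4))/G(88) = (-633*(-1))/(88**3) = -211*(-3)/681472 = 633*(1/681472) = 633/681472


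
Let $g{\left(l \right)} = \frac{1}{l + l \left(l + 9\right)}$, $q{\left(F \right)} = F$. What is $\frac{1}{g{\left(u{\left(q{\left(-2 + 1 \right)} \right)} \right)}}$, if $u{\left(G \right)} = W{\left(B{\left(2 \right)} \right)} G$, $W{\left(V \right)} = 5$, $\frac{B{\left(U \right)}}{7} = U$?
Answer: $-25$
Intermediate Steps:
$B{\left(U \right)} = 7 U$
$u{\left(G \right)} = 5 G$
$g{\left(l \right)} = \frac{1}{l + l \left(9 + l\right)}$
$\frac{1}{g{\left(u{\left(q{\left(-2 + 1 \right)} \right)} \right)}} = \frac{1}{\frac{1}{5 \left(-2 + 1\right)} \frac{1}{10 + 5 \left(-2 + 1\right)}} = \frac{1}{\frac{1}{5 \left(-1\right)} \frac{1}{10 + 5 \left(-1\right)}} = \frac{1}{\frac{1}{-5} \frac{1}{10 - 5}} = \frac{1}{\left(- \frac{1}{5}\right) \frac{1}{5}} = \frac{1}{- \frac{1}{25}} = -25$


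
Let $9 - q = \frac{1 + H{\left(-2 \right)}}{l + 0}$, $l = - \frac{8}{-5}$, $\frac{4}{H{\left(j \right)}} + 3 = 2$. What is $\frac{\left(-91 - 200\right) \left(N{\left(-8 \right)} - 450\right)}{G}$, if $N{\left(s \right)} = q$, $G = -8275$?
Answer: $- \frac{1022283}{66200} \approx -15.442$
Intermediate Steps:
$H{\left(j \right)} = -4$ ($H{\left(j \right)} = \frac{4}{-3 + 2} = \frac{4}{-1} = 4 \left(-1\right) = -4$)
$l = \frac{8}{5}$ ($l = \left(-8\right) \left(- \frac{1}{5}\right) = \frac{8}{5} \approx 1.6$)
$q = \frac{87}{8}$ ($q = 9 - \frac{1 - 4}{\frac{8}{5} + 0} = 9 - - \frac{3}{\frac{8}{5}} = 9 - \left(-3\right) \frac{5}{8} = 9 - - \frac{15}{8} = 9 + \frac{15}{8} = \frac{87}{8} \approx 10.875$)
$N{\left(s \right)} = \frac{87}{8}$
$\frac{\left(-91 - 200\right) \left(N{\left(-8 \right)} - 450\right)}{G} = \frac{\left(-91 - 200\right) \left(\frac{87}{8} - 450\right)}{-8275} = \left(-291\right) \left(- \frac{3513}{8}\right) \left(- \frac{1}{8275}\right) = \frac{1022283}{8} \left(- \frac{1}{8275}\right) = - \frac{1022283}{66200}$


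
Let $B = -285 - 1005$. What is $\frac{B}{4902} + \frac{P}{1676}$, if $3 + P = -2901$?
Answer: $- \frac{15889}{7961} \approx -1.9959$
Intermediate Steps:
$P = -2904$ ($P = -3 - 2901 = -2904$)
$B = -1290$ ($B = -285 - 1005 = -1290$)
$\frac{B}{4902} + \frac{P}{1676} = - \frac{1290}{4902} - \frac{2904}{1676} = \left(-1290\right) \frac{1}{4902} - \frac{726}{419} = - \frac{5}{19} - \frac{726}{419} = - \frac{15889}{7961}$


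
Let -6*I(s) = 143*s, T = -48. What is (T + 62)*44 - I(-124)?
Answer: -7018/3 ≈ -2339.3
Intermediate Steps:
I(s) = -143*s/6
(T + 62)*44 - I(-124) = (-48 + 62)*44 - (-143)*(-124)/6 = 14*44 - 1*8866/3 = 616 - 8866/3 = -7018/3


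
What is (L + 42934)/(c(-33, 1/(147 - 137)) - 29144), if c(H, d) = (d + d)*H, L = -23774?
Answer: -95800/145753 ≈ -0.65728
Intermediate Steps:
c(H, d) = 2*H*d (c(H, d) = (2*d)*H = 2*H*d)
(L + 42934)/(c(-33, 1/(147 - 137)) - 29144) = (-23774 + 42934)/(2*(-33)/(147 - 137) - 29144) = 19160/(2*(-33)/10 - 29144) = 19160/(2*(-33)*(⅒) - 29144) = 19160/(-33/5 - 29144) = 19160/(-145753/5) = 19160*(-5/145753) = -95800/145753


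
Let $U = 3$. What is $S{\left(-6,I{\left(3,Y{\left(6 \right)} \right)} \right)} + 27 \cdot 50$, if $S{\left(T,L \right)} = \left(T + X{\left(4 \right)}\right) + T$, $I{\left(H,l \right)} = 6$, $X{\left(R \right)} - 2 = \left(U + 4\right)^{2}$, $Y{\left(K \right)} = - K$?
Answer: $1389$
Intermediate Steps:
$X{\left(R \right)} = 51$ ($X{\left(R \right)} = 2 + \left(3 + 4\right)^{2} = 2 + 7^{2} = 2 + 49 = 51$)
$S{\left(T,L \right)} = 51 + 2 T$ ($S{\left(T,L \right)} = \left(T + 51\right) + T = \left(51 + T\right) + T = 51 + 2 T$)
$S{\left(-6,I{\left(3,Y{\left(6 \right)} \right)} \right)} + 27 \cdot 50 = \left(51 + 2 \left(-6\right)\right) + 27 \cdot 50 = \left(51 - 12\right) + 1350 = 39 + 1350 = 1389$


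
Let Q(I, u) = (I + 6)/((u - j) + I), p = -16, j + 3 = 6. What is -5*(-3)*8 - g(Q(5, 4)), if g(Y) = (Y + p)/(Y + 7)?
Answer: 6445/53 ≈ 121.60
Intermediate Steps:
j = 3 (j = -3 + 6 = 3)
Q(I, u) = (6 + I)/(-3 + I + u) (Q(I, u) = (I + 6)/((u - 1*3) + I) = (6 + I)/((u - 3) + I) = (6 + I)/((-3 + u) + I) = (6 + I)/(-3 + I + u))
g(Y) = (-16 + Y)/(7 + Y) (g(Y) = (Y - 16)/(Y + 7) = (-16 + Y)/(7 + Y))
-5*(-3)*8 - g(Q(5, 4)) = -5*(-3)*8 - (-16 + (6 + 5)/(-3 + 5 + 4))/(7 + (6 + 5)/(-3 + 5 + 4)) = 15*8 - (-16 + 11/6)/(7 + 11/6) = 120 - (-16 + (1/6)*11)/(7 + (1/6)*11) = 120 - (-16 + 11/6)/(7 + 11/6) = 120 - (-85)/(53/6*6) = 120 - 6*(-85)/(53*6) = 120 - 1*(-85/53) = 120 + 85/53 = 6445/53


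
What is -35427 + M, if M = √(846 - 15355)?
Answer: -35427 + I*√14509 ≈ -35427.0 + 120.45*I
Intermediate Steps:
M = I*√14509 (M = √(-14509) = I*√14509 ≈ 120.45*I)
-35427 + M = -35427 + I*√14509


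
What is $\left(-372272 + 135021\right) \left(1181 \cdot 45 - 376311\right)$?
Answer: $76671456666$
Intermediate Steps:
$\left(-372272 + 135021\right) \left(1181 \cdot 45 - 376311\right) = - 237251 \left(53145 - 376311\right) = \left(-237251\right) \left(-323166\right) = 76671456666$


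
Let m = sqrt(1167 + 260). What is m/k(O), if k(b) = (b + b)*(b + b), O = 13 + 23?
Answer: sqrt(1427)/5184 ≈ 0.0072870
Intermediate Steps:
O = 36
m = sqrt(1427) ≈ 37.776
k(b) = 4*b**2 (k(b) = (2*b)*(2*b) = 4*b**2)
m/k(O) = sqrt(1427)/((4*36**2)) = sqrt(1427)/((4*1296)) = sqrt(1427)/5184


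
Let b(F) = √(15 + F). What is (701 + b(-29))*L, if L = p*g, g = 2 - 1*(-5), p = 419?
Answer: 2056033 + 2933*I*√14 ≈ 2.056e+6 + 10974.0*I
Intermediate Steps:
g = 7 (g = 2 + 5 = 7)
L = 2933 (L = 419*7 = 2933)
(701 + b(-29))*L = (701 + √(15 - 29))*2933 = (701 + √(-14))*2933 = (701 + I*√14)*2933 = 2056033 + 2933*I*√14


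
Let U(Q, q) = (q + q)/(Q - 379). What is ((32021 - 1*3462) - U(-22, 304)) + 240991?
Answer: 108090158/401 ≈ 2.6955e+5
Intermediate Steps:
U(Q, q) = 2*q/(-379 + Q) (U(Q, q) = (2*q)/(-379 + Q) = 2*q/(-379 + Q))
((32021 - 1*3462) - U(-22, 304)) + 240991 = ((32021 - 1*3462) - 2*304/(-379 - 22)) + 240991 = ((32021 - 3462) - 2*304/(-401)) + 240991 = (28559 - 2*304*(-1)/401) + 240991 = (28559 - 1*(-608/401)) + 240991 = (28559 + 608/401) + 240991 = 11452767/401 + 240991 = 108090158/401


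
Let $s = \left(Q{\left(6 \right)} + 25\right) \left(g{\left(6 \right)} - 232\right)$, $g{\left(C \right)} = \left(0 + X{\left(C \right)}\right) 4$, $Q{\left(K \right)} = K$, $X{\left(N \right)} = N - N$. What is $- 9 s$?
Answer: $64728$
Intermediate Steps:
$X{\left(N \right)} = 0$
$g{\left(C \right)} = 0$ ($g{\left(C \right)} = \left(0 + 0\right) 4 = 0 \cdot 4 = 0$)
$s = -7192$ ($s = \left(6 + 25\right) \left(0 - 232\right) = 31 \left(-232\right) = -7192$)
$- 9 s = \left(-9\right) \left(-7192\right) = 64728$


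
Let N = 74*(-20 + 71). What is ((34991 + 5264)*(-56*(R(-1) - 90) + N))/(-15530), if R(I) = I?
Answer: -35706185/1553 ≈ -22992.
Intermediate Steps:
N = 3774 (N = 74*51 = 3774)
((34991 + 5264)*(-56*(R(-1) - 90) + N))/(-15530) = ((34991 + 5264)*(-56*(-1 - 90) + 3774))/(-15530) = (40255*(-56*(-91) + 3774))*(-1/15530) = (40255*(5096 + 3774))*(-1/15530) = (40255*8870)*(-1/15530) = 357061850*(-1/15530) = -35706185/1553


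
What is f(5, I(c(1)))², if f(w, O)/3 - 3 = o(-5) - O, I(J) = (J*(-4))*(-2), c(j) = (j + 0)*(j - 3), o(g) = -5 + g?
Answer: 729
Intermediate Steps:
c(j) = j*(-3 + j)
I(J) = 8*J (I(J) = -4*J*(-2) = 8*J)
f(w, O) = -21 - 3*O (f(w, O) = 9 + 3*((-5 - 5) - O) = 9 + 3*(-10 - O) = 9 + (-30 - 3*O) = -21 - 3*O)
f(5, I(c(1)))² = (-21 - 24*1*(-3 + 1))² = (-21 - 24*1*(-2))² = (-21 - 24*(-2))² = (-21 - 3*(-16))² = (-21 + 48)² = 27² = 729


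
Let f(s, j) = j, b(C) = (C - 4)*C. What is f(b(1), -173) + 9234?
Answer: 9061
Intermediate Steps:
b(C) = C*(-4 + C) (b(C) = (-4 + C)*C = C*(-4 + C))
f(b(1), -173) + 9234 = -173 + 9234 = 9061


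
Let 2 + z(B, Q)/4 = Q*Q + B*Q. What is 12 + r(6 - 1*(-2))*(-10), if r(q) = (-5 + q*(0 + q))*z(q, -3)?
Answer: 40132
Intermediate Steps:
z(B, Q) = -8 + 4*Q² + 4*B*Q (z(B, Q) = -8 + 4*(Q*Q + B*Q) = -8 + 4*(Q² + B*Q) = -8 + (4*Q² + 4*B*Q) = -8 + 4*Q² + 4*B*Q)
r(q) = (-5 + q²)*(28 - 12*q) (r(q) = (-5 + q*(0 + q))*(-8 + 4*(-3)² + 4*q*(-3)) = (-5 + q*q)*(-8 + 4*9 - 12*q) = (-5 + q²)*(-8 + 36 - 12*q) = (-5 + q²)*(28 - 12*q))
12 + r(6 - 1*(-2))*(-10) = 12 + (4*(-5 + (6 - 1*(-2))²)*(7 - 3*(6 - 1*(-2))))*(-10) = 12 + (4*(-5 + (6 + 2)²)*(7 - 3*(6 + 2)))*(-10) = 12 + (4*(-5 + 8²)*(7 - 3*8))*(-10) = 12 + (4*(-5 + 64)*(7 - 24))*(-10) = 12 + (4*59*(-17))*(-10) = 12 - 4012*(-10) = 12 + 40120 = 40132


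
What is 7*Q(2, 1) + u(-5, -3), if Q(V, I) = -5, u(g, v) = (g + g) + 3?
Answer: -42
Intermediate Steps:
u(g, v) = 3 + 2*g (u(g, v) = 2*g + 3 = 3 + 2*g)
7*Q(2, 1) + u(-5, -3) = 7*(-5) + (3 + 2*(-5)) = -35 + (3 - 10) = -35 - 7 = -42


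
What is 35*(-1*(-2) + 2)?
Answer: 140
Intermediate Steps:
35*(-1*(-2) + 2) = 35*(2 + 2) = 35*4 = 140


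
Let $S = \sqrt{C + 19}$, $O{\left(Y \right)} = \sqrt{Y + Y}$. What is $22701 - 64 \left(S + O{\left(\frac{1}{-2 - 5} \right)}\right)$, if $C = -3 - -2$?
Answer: $22701 - 192 \sqrt{2} - \frac{64 i \sqrt{14}}{7} \approx 22429.0 - 34.209 i$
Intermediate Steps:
$C = -1$ ($C = -3 + 2 = -1$)
$O{\left(Y \right)} = \sqrt{2} \sqrt{Y}$ ($O{\left(Y \right)} = \sqrt{2 Y} = \sqrt{2} \sqrt{Y}$)
$S = 3 \sqrt{2}$ ($S = \sqrt{-1 + 19} = \sqrt{18} = 3 \sqrt{2} \approx 4.2426$)
$22701 - 64 \left(S + O{\left(\frac{1}{-2 - 5} \right)}\right) = 22701 - 64 \left(3 \sqrt{2} + \sqrt{2} \sqrt{\frac{1}{-2 - 5}}\right) = 22701 - 64 \left(3 \sqrt{2} + \sqrt{2} \sqrt{\frac{1}{-7}}\right) = 22701 - 64 \left(3 \sqrt{2} + \sqrt{2} \sqrt{- \frac{1}{7}}\right) = 22701 - 64 \left(3 \sqrt{2} + \sqrt{2} \frac{i \sqrt{7}}{7}\right) = 22701 - 64 \left(3 \sqrt{2} + \frac{i \sqrt{14}}{7}\right) = 22701 - \left(192 \sqrt{2} + \frac{64 i \sqrt{14}}{7}\right) = 22701 - 192 \sqrt{2} - \frac{64 i \sqrt{14}}{7}$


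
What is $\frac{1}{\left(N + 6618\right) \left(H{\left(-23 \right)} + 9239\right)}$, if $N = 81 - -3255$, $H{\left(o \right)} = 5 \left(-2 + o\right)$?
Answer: $\frac{1}{90720756} \approx 1.1023 \cdot 10^{-8}$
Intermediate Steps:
$H{\left(o \right)} = -10 + 5 o$
$N = 3336$ ($N = 81 + 3255 = 3336$)
$\frac{1}{\left(N + 6618\right) \left(H{\left(-23 \right)} + 9239\right)} = \frac{1}{\left(3336 + 6618\right) \left(\left(-10 + 5 \left(-23\right)\right) + 9239\right)} = \frac{1}{9954 \left(\left(-10 - 115\right) + 9239\right)} = \frac{1}{9954 \left(-125 + 9239\right)} = \frac{1}{9954 \cdot 9114} = \frac{1}{90720756}$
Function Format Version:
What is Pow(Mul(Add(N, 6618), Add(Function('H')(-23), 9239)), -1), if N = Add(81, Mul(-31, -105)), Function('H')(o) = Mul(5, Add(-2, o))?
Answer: Rational(1, 90720756) ≈ 1.1023e-8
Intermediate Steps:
Function('H')(o) = Add(-10, Mul(5, o))
N = 3336 (N = Add(81, 3255) = 3336)
Pow(Mul(Add(N, 6618), Add(Function('H')(-23), 9239)), -1) = Pow(Mul(Add(3336, 6618), Add(Add(-10, Mul(5, -23)), 9239)), -1) = Pow(Mul(9954, Add(Add(-10, -115), 9239)), -1) = Pow(Mul(9954, Add(-125, 9239)), -1) = Pow(Mul(9954, 9114), -1) = Pow(90720756, -1) = Rational(1, 90720756)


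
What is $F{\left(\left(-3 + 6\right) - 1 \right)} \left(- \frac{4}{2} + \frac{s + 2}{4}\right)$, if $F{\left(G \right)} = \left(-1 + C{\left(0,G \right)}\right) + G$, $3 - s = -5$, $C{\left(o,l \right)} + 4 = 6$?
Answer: $\frac{3}{2} \approx 1.5$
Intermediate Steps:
$C{\left(o,l \right)} = 2$ ($C{\left(o,l \right)} = -4 + 6 = 2$)
$s = 8$ ($s = 3 - -5 = 3 + 5 = 8$)
$F{\left(G \right)} = 1 + G$ ($F{\left(G \right)} = \left(-1 + 2\right) + G = 1 + G$)
$F{\left(\left(-3 + 6\right) - 1 \right)} \left(- \frac{4}{2} + \frac{s + 2}{4}\right) = \left(1 + \left(\left(-3 + 6\right) - 1\right)\right) \left(- \frac{4}{2} + \frac{8 + 2}{4}\right) = \left(1 + \left(3 - 1\right)\right) \left(\left(-4\right) \frac{1}{2} + 10 \cdot \frac{1}{4}\right) = \left(1 + 2\right) \left(-2 + \frac{5}{2}\right) = 3 \cdot \frac{1}{2} = \frac{3}{2}$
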